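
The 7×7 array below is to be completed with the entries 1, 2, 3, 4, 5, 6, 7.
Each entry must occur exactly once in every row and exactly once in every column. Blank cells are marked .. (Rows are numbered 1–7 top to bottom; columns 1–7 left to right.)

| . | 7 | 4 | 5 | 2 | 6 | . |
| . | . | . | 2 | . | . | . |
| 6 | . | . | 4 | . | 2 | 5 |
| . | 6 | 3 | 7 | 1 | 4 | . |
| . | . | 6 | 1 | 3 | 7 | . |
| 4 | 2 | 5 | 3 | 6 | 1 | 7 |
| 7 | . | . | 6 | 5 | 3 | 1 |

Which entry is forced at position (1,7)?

Row 1 already has {2, 4, 5, 6, 7} and column 7 already has {1, 5, 7}, so row 1, column 7 must be 3.

3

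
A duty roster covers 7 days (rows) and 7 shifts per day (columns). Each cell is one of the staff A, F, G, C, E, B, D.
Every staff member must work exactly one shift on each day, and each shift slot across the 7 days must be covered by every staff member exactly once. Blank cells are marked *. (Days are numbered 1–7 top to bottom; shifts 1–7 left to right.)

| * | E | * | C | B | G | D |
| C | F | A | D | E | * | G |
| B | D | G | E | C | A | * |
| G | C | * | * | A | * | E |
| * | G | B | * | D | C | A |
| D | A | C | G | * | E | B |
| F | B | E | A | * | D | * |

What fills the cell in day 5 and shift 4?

Day 5 already has {A, G, C, B, D} and shift 4 already has {A, G, C, E, D}, so day 5, shift 4 must be F.

F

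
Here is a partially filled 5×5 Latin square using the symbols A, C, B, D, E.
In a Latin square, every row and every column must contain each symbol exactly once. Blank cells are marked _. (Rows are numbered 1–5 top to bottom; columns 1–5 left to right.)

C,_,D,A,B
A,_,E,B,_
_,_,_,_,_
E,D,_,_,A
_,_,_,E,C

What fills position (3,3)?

C

Row 1, column 2: row 1 has {A, C, B, D} and column 2 has {D}, leaving only E.
Row 2, column 2: row 2 has {A, B, E} and column 2 has {D, E}, leaving only C.
Row 2, column 5: row 2 has {A, C, B, E} and column 5 has {A, C, B}, leaving only D.
Row 3, column 5: row 3 has {} and column 5 has {A, C, B, D}, leaving only E.
Row 4, column 4: row 4 has {A, D, E} and column 4 has {A, B, E}, leaving only C.
Row 3, column 4: row 3 has {E} and column 4 has {A, C, B, E}, leaving only D.
Row 3, column 1: row 3 has {D, E} and column 1 has {A, C, E}, leaving only B.
Row 3, column 2: row 3 has {B, D, E} and column 2 has {C, D, E}, leaving only A.
Row 3 already has {A, B, D, E} and column 3 already has {D, E}, so row 3, column 3 must be C.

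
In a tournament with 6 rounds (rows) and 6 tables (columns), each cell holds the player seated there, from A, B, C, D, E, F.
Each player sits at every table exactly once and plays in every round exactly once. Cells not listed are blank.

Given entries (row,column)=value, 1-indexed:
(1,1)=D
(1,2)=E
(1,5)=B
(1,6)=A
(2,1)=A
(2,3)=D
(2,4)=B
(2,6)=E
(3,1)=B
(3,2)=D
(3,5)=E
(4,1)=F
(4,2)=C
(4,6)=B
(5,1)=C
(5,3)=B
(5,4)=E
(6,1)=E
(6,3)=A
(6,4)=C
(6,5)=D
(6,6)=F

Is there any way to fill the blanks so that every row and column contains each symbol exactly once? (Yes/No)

Yes

No round or table among the givens repeats a symbol, and propagating forced cells runs into no contradiction.
One valid completion exists (for instance, D E C F B A / A F D B C E / B D F A E C / F C E D A B / C A B E F D / E B A C D F).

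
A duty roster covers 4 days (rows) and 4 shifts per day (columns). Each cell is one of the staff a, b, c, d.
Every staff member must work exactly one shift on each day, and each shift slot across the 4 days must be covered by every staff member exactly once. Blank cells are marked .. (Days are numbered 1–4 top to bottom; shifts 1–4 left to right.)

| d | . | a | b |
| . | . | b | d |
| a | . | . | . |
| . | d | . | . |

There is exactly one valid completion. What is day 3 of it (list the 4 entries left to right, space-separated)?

Day 3, shift 4: day 3 has {a} and shift 4 has {b, d}, leaving only c.
Day 3, shift 2: day 3 has {a, c} and shift 2 has {d}, leaving only b.
Day 3, shift 3: day 3 has {a, b, c} and shift 3 has {a, b}, leaving only d.
So day 3 reads: a b d c.

a b d c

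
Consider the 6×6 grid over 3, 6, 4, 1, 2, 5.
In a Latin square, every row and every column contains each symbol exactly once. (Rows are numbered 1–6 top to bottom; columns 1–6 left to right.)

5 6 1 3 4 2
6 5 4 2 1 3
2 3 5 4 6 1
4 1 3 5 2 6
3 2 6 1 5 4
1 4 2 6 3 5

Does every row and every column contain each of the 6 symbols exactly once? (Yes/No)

Each row is a permutation of the 6 symbols, and so is each column.

Yes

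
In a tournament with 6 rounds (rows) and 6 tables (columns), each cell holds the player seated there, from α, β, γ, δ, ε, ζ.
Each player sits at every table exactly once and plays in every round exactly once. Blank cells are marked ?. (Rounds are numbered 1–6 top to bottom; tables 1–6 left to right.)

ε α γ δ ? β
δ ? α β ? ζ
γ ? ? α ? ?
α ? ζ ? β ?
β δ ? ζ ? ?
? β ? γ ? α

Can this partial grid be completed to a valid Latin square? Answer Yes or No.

No round or table among the givens repeats a symbol, and propagating forced cells runs into no contradiction.
One valid completion exists (for instance, ε α γ δ ζ β / δ ε α β γ ζ / γ ζ β α δ ε / α γ ζ ε β δ / β δ ε ζ α γ / ζ β δ γ ε α).

Yes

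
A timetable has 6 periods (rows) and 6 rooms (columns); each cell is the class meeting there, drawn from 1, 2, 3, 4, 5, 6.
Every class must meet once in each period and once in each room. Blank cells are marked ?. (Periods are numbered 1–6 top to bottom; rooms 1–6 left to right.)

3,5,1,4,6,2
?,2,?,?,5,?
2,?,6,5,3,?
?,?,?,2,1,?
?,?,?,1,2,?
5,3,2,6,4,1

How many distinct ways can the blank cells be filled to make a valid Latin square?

4

Period 2, room 1: eliminating its period and room leaves {1, 4, 6}.
Period 2, room 3: eliminating its period and room leaves {3, 4}.
Period 2, room 4: eliminating its period and room leaves {3}.
Period 2, room 6: eliminating its period and room leaves {3, 4, 6}.
Period 3, room 2: eliminating its period and room leaves {1, 4}.
Period 3, room 6: eliminating its period and room leaves {4}.
Period 4, room 1: eliminating its period and room leaves {4, 6}.
Period 4, room 2: eliminating its period and room leaves {4, 6}.
Period 4, room 3: eliminating its period and room leaves {3, 4, 5}.
Period 4, room 6: eliminating its period and room leaves {3, 4, 5, 6}.
Period 5, room 1: eliminating its period and room leaves {4, 6}.
Period 5, room 2: eliminating its period and room leaves {4, 6}.
Period 5, room 3: eliminating its period and room leaves {3, 4, 5}.
Period 5, room 6: eliminating its period and room leaves {3, 4, 5, 6}.
Enumerating the assignments across these blanks that avoid any period or room repeat gives 4 completions.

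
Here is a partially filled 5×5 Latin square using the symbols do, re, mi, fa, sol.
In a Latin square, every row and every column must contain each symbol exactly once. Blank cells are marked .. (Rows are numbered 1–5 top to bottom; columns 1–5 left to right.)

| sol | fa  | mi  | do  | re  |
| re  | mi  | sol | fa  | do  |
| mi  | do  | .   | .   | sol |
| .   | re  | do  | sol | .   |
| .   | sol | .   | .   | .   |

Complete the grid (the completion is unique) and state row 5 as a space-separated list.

Row 3, column 4: row 3 has {do, mi, sol} and column 4 has {do, fa, sol}, leaving only re.
Row 5, column 4: row 5 has {sol} and column 4 has {do, re, fa, sol}, leaving only mi.
Row 5, column 5: row 5 has {mi, sol} and column 5 has {do, re, sol}, leaving only fa.
Row 5, column 1: row 5 has {mi, fa, sol} and column 1 has {re, mi, sol}, leaving only do.
Row 5, column 3: row 5 has {do, mi, fa, sol} and column 3 has {do, mi, sol}, leaving only re.
So row 5 reads: do sol re mi fa.

do sol re mi fa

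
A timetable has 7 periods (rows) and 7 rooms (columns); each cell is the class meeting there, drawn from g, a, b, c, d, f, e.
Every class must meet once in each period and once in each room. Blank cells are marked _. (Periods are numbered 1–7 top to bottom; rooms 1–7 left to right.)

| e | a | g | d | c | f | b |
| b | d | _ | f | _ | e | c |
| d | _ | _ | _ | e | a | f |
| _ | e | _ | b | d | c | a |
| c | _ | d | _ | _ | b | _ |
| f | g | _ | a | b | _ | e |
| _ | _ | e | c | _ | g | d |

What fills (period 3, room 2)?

c

Period 2, room 3: period 2 has {b, c, d, f, e} and room 3 has {g, d, e}, leaving only a.
Period 2, room 5: period 2 has {a, b, c, d, f, e} and room 5 has {b, c, d, e}, leaving only g.
Period 3, room 4: period 3 has {a, d, f, e} and room 4 has {a, b, c, d, f}, leaving only g.
Period 4, room 1: period 4 has {a, b, c, d, e} and room 1 has {b, c, d, f, e}, leaving only g.
Period 4, room 3: period 4 has {g, a, b, c, d, e} and room 3 has {g, a, d, e}, leaving only f.
Period 5, room 2: period 5 has {b, c, d} and room 2 has {g, a, d, e}, leaving only f.
Period 5, room 4: period 5 has {b, c, d, f} and room 4 has {g, a, b, c, d, f}, leaving only e.
Period 5, room 5: period 5 has {b, c, d, f, e} and room 5 has {g, b, c, d, e}, leaving only a.
Period 5, room 7: period 5 has {a, b, c, d, f, e} and room 7 has {a, b, c, d, f, e}, leaving only g.
Period 6, room 3: period 6 has {g, a, b, f, e} and room 3 has {g, a, d, f, e}, leaving only c.
Period 3, room 3: period 3 has {g, a, d, f, e} and room 3 has {g, a, c, d, f, e}, leaving only b.
Period 3 already has {g, a, b, d, f, e} and room 2 already has {g, a, d, f, e}, so period 3, room 2 must be c.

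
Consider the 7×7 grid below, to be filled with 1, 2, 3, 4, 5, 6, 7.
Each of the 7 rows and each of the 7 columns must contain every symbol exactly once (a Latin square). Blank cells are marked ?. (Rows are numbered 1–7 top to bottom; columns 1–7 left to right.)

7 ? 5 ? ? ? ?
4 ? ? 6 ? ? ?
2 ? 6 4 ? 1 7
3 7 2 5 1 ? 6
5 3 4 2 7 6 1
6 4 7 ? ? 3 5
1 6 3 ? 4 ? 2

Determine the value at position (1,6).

Row 2, column 3: row 2 has {4, 6} and column 3 has {2, 3, 4, 5, 6, 7}, leaving only 1.
Row 2, column 7: row 2 has {1, 4, 6} and column 7 has {1, 2, 5, 6, 7}, leaving only 3.
Row 1, column 7: row 1 has {5, 7} and column 7 has {1, 2, 3, 5, 6, 7}, leaving only 4.
Row 1 already has {4, 5, 7} and column 6 already has {1, 3, 6}, so row 1, column 6 must be 2.

2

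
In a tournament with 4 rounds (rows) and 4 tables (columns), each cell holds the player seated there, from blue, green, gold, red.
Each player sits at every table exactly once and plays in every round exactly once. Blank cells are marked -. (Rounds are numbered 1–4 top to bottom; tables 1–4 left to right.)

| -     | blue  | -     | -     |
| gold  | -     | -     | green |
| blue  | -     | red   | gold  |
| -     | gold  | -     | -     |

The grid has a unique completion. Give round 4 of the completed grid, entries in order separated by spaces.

red gold green blue

Round 1, table 4: round 1 has {blue} and table 4 has {green, gold}, leaving only red.
Round 4, table 4: round 4 has {gold} and table 4 has {green, gold, red}, leaving only blue.
Round 4, table 3: round 4 has {blue, gold} and table 3 has {red}, leaving only green.
Round 4, table 1: round 4 has {blue, green, gold} and table 1 has {blue, gold}, leaving only red.
So round 4 reads: red gold green blue.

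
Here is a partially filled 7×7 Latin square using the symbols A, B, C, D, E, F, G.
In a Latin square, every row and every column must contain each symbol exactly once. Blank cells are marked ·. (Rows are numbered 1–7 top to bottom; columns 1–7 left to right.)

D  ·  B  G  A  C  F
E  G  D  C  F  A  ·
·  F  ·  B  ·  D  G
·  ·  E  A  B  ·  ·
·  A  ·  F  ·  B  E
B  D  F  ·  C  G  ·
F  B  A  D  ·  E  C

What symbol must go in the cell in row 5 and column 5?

D

Row 1, column 2: row 1 has {A, B, C, D, F, G} and column 2 has {A, B, D, F, G}, leaving only E.
Row 2, column 7: row 2 has {A, C, D, E, F, G} and column 7 has {C, E, F, G}, leaving only B.
Row 3, column 3: row 3 has {B, D, F, G} and column 3 has {A, B, D, E, F}, leaving only C.
Row 3, column 1: row 3 has {B, C, D, F, G} and column 1 has {B, D, E, F}, leaving only A.
Row 3, column 5: row 3 has {A, B, C, D, F, G} and column 5 has {A, B, C, F}, leaving only E.
Row 4, column 2: row 4 has {A, B, E} and column 2 has {A, B, D, E, F, G}, leaving only C.
Row 4, column 1: row 4 has {A, B, C, E} and column 1 has {A, B, D, E, F}, leaving only G.
Row 4, column 6: row 4 has {A, B, C, E, G} and column 6 has {A, B, C, D, E, G}, leaving only F.
Row 4, column 7: row 4 has {A, B, C, E, F, G} and column 7 has {B, C, E, F, G}, leaving only D.
Row 5, column 1: row 5 has {A, B, E, F} and column 1 has {A, B, D, E, F, G}, leaving only C.
Row 5, column 3: row 5 has {A, B, C, E, F} and column 3 has {A, B, C, D, E, F}, leaving only G.
Row 5 already has {A, B, C, E, F, G} and column 5 already has {A, B, C, E, F}, so row 5, column 5 must be D.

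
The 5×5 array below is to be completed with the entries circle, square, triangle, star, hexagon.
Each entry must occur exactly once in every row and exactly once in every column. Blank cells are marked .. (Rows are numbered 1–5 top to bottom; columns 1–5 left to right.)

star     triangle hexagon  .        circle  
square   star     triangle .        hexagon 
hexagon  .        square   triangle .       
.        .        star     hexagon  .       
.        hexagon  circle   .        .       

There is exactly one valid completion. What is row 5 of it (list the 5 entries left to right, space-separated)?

Row 5, column 1: row 5 has {circle, hexagon} and column 1 has {square, star, hexagon}, leaving only triangle.
Row 1, column 4: row 1 has {circle, triangle, star, hexagon} and column 4 has {triangle, hexagon}, leaving only square.
Row 5, column 4: row 5 has {circle, triangle, hexagon} and column 4 has {square, triangle, hexagon}, leaving only star.
Row 5, column 5: row 5 has {circle, triangle, star, hexagon} and column 5 has {circle, hexagon}, leaving only square.
So row 5 reads: triangle hexagon circle star square.

triangle hexagon circle star square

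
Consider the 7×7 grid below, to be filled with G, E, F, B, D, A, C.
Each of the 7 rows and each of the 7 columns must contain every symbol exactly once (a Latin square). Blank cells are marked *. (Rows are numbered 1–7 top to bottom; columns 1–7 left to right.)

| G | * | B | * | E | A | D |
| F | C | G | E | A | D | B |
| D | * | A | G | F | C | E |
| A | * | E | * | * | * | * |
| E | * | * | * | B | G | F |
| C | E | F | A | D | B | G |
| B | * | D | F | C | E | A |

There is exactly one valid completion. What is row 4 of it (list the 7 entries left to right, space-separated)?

A D E B G F C

Row 4, column 5: row 4 has {E, A} and column 5 has {E, F, B, D, A, C}, leaving only G.
Row 4, column 6: row 4 has {G, E, A} and column 6 has {G, E, B, D, A, C}, leaving only F.
Row 4, column 7: row 4 has {G, E, F, A} and column 7 has {G, E, F, B, D, A}, leaving only C.
Row 1, column 2: row 1 has {G, E, B, D, A} and column 2 has {E, C}, leaving only F.
Row 1, column 4: row 1 has {G, E, F, B, D, A} and column 4 has {G, E, F, A}, leaving only C.
Row 3, column 2: row 3 has {G, E, F, D, A, C} and column 2 has {E, F, C}, leaving only B.
Row 4, column 2: row 4 has {G, E, F, A, C} and column 2 has {E, F, B, C}, leaving only D.
Row 4, column 4: row 4 has {G, E, F, D, A, C} and column 4 has {G, E, F, A, C}, leaving only B.
So row 4 reads: A D E B G F C.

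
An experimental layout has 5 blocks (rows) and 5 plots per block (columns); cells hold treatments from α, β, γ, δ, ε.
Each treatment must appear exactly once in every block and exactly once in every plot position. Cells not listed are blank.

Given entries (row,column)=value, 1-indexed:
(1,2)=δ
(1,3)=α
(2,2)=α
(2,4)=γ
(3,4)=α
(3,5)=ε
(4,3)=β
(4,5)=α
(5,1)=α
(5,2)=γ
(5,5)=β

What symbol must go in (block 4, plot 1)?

Block 1, plot 5: block 1 has {α, δ} and plot 5 has {α, β, ε}, leaving only γ.
Block 2, plot 5: block 2 has {α, γ} and plot 5 has {α, β, γ, ε}, leaving only δ.
Block 2, plot 3: block 2 has {α, γ, δ} and plot 3 has {α, β}, leaving only ε.
Block 2, plot 1: block 2 has {α, γ, δ, ε} and plot 1 has {α}, leaving only β.
Block 1, plot 1: block 1 has {α, γ, δ} and plot 1 has {α, β}, leaving only ε.
Block 1, plot 4: block 1 has {α, γ, δ, ε} and plot 4 has {α, γ}, leaving only β.
Block 3, plot 2: block 3 has {α, ε} and plot 2 has {α, γ, δ}, leaving only β.
Block 4, plot 2: block 4 has {α, β} and plot 2 has {α, β, γ, δ}, leaving only ε.
Block 4, plot 4: block 4 has {α, β, ε} and plot 4 has {α, β, γ}, leaving only δ.
Block 4 already has {α, β, δ, ε} and plot 1 already has {α, β, ε}, so block 4, plot 1 must be γ.

γ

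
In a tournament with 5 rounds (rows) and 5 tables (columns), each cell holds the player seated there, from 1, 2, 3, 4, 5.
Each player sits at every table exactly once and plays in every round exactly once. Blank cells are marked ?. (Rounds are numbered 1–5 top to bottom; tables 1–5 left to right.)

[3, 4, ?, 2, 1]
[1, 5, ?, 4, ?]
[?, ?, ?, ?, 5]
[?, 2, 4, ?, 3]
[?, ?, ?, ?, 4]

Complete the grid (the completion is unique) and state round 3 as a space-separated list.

4 1 2 3 5

Round 1, table 3: round 1 has {1, 2, 3, 4} and table 3 has {4}, leaving only 5.
Round 2, table 5: round 2 has {1, 4, 5} and table 5 has {1, 3, 4, 5}, leaving only 2.
Round 2, table 3: round 2 has {1, 2, 4, 5} and table 3 has {4, 5}, leaving only 3.
Round 4, table 1: round 4 has {2, 3, 4} and table 1 has {1, 3}, leaving only 5.
Round 4, table 4: round 4 has {2, 3, 4, 5} and table 4 has {2, 4}, leaving only 1.
Round 3, table 4: round 3 has {5} and table 4 has {1, 2, 4}, leaving only 3.
Round 3, table 2: round 3 has {3, 5} and table 2 has {2, 4, 5}, leaving only 1.
Round 3, table 3: round 3 has {1, 3, 5} and table 3 has {3, 4, 5}, leaving only 2.
Round 3, table 1: round 3 has {1, 2, 3, 5} and table 1 has {1, 3, 5}, leaving only 4.
So round 3 reads: 4 1 2 3 5.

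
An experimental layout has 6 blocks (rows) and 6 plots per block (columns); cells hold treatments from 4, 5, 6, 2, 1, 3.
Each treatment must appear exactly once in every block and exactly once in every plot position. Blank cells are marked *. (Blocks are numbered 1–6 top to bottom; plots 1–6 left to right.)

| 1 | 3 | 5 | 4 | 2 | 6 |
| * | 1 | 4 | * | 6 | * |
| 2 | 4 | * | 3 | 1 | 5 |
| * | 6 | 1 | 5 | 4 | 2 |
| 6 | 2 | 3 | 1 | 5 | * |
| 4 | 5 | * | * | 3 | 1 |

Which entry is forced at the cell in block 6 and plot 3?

Block 2, plot 4: block 2 has {4, 6, 1} and plot 4 has {4, 5, 1, 3}, leaving only 2.
Block 2, plot 6: block 2 has {4, 6, 2, 1} and plot 6 has {5, 6, 2, 1}, leaving only 3.
Block 2, plot 1: block 2 has {4, 6, 2, 1, 3} and plot 1 has {4, 6, 2, 1}, leaving only 5.
Block 3, plot 3: block 3 has {4, 5, 2, 1, 3} and plot 3 has {4, 5, 1, 3}, leaving only 6.
Block 6 already has {4, 5, 1, 3} and plot 3 already has {4, 5, 6, 1, 3}, so block 6, plot 3 must be 2.

2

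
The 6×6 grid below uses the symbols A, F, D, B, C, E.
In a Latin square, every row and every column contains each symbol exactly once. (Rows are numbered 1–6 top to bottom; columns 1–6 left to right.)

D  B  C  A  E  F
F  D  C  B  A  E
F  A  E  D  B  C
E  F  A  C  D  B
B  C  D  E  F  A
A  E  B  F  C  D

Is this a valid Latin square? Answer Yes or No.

No

Every row is a permutation, but column 1 contains F twice (at rows 2 and 3).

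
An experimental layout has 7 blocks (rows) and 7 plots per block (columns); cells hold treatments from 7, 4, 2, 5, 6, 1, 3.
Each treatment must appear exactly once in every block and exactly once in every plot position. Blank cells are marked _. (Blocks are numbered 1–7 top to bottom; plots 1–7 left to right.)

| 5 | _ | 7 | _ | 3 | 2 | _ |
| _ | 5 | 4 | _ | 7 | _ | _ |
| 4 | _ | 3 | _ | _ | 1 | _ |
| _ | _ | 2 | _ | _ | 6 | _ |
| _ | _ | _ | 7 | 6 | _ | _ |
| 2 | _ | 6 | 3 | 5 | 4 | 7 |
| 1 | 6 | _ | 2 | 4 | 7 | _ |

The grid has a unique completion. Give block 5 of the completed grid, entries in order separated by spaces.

Block 5, plot 1: block 5 has {7, 6} and plot 1 has {4, 2, 5, 1}, leaving only 3.
Block 5, plot 6: block 5 has {7, 6, 3} and plot 6 has {7, 4, 2, 6, 1}, leaving only 5.
Block 5, plot 3: block 5 has {7, 5, 6, 3} and plot 3 has {7, 4, 2, 6, 3}, leaving only 1.
Block 2, plot 1: block 2 has {7, 4, 5} and plot 1 has {4, 2, 5, 1, 3}, leaving only 6.
Block 2, plot 4: block 2 has {7, 4, 5, 6} and plot 4 has {7, 2, 3}, leaving only 1.
Block 2, plot 6: block 2 has {7, 4, 5, 6, 1} and plot 6 has {7, 4, 2, 5, 6, 1}, leaving only 3.
Block 2, plot 7: block 2 has {7, 4, 5, 6, 1, 3} and plot 7 has {7}, leaving only 2.
Block 5, plot 7: block 5 has {7, 5, 6, 1, 3} and plot 7 has {7, 2}, leaving only 4.
Block 5, plot 2: block 5 has {7, 4, 5, 6, 1, 3} and plot 2 has {5, 6}, leaving only 2.
So block 5 reads: 3 2 1 7 6 5 4.

3 2 1 7 6 5 4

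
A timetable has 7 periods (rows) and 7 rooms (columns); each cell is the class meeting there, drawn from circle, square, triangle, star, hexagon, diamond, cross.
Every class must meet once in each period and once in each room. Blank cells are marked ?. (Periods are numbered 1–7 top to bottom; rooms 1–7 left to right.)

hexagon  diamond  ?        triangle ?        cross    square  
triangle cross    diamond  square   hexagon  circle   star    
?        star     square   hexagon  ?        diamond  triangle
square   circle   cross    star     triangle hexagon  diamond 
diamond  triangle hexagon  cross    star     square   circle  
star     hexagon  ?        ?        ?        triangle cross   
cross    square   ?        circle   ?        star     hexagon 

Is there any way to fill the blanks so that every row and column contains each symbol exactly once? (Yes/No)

No period or room among the givens repeats a symbol, and propagating forced cells runs into no contradiction.
One valid completion exists (for instance, hexagon diamond star triangle circle cross square / triangle cross diamond square hexagon circle star / circle star square hexagon cross diamond triangle / square circle cross star triangle hexagon diamond / diamond triangle hexagon cross star square circle / star hexagon circle diamond square triangle cross / cross square triangle circle diamond star hexagon).

Yes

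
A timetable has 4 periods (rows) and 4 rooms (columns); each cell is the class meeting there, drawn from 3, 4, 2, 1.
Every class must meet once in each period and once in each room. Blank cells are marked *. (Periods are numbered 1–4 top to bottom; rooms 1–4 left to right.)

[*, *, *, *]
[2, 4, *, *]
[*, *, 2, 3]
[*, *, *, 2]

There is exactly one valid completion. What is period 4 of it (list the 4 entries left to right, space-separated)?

Period 2, room 4: period 2 has {4, 2} and room 4 has {3, 2}, leaving only 1.
Period 1, room 4: period 1 has {} and room 4 has {3, 2, 1}, leaving only 4.
Period 2, room 3: period 2 has {4, 2, 1} and room 3 has {2}, leaving only 3.
Period 1, room 3: period 1 has {4} and room 3 has {3, 2}, leaving only 1.
Period 4, room 3: period 4 has {2} and room 3 has {3, 2, 1}, leaving only 4.
Period 1, room 1: period 1 has {4, 1} and room 1 has {2}, leaving only 3.
Period 4, room 1: period 4 has {4, 2} and room 1 has {3, 2}, leaving only 1.
Period 4, room 2: period 4 has {4, 2, 1} and room 2 has {4}, leaving only 3.
So period 4 reads: 1 3 4 2.

1 3 4 2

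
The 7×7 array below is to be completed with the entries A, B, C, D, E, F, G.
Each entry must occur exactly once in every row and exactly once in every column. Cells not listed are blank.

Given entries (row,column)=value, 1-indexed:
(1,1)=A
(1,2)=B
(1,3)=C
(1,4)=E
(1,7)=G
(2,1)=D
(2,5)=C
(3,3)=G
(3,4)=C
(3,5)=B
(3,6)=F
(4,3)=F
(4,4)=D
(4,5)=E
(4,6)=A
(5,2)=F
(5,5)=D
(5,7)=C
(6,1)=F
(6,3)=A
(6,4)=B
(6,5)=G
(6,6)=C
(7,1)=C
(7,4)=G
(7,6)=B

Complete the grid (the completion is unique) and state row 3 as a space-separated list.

E A G C B F D

Row 3, column 1: row 3 has {B, C, F, G} and column 1 has {A, C, D, F}, leaving only E.
Row 1, column 5: row 1 has {A, B, C, E, G} and column 5 has {B, C, D, E, G}, leaving only F.
Row 1, column 6: row 1 has {A, B, C, E, F, G} and column 6 has {A, B, C, F}, leaving only D.
Row 4, column 7: row 4 has {A, D, E, F} and column 7 has {C, G}, leaving only B.
Row 4, column 1: row 4 has {A, B, D, E, F} and column 1 has {A, C, D, E, F}, leaving only G.
Row 4, column 2: row 4 has {A, B, D, E, F, G} and column 2 has {B, F}, leaving only C.
Row 5, column 1: row 5 has {C, D, F} and column 1 has {A, C, D, E, F, G}, leaving only B.
Row 5, column 3: row 5 has {B, C, D, F} and column 3 has {A, C, F, G}, leaving only E.
Row 2, column 3: row 2 has {C, D} and column 3 has {A, C, E, F, G}, leaving only B.
Row 5, column 4: row 5 has {B, C, D, E, F} and column 4 has {B, C, D, E, G}, leaving only A.
Row 2, column 4: row 2 has {B, C, D} and column 4 has {A, B, C, D, E, G}, leaving only F.
Row 5, column 6: row 5 has {A, B, C, D, E, F} and column 6 has {A, B, C, D, F}, leaving only G.
Row 2, column 6: row 2 has {B, C, D, F} and column 6 has {A, B, C, D, F, G}, leaving only E.
Row 2, column 7: row 2 has {B, C, D, E, F} and column 7 has {B, C, G}, leaving only A.
Row 3, column 7: row 3 has {B, C, E, F, G} and column 7 has {A, B, C, G}, leaving only D.
Row 3, column 2: row 3 has {B, C, D, E, F, G} and column 2 has {B, C, F}, leaving only A.
So row 3 reads: E A G C B F D.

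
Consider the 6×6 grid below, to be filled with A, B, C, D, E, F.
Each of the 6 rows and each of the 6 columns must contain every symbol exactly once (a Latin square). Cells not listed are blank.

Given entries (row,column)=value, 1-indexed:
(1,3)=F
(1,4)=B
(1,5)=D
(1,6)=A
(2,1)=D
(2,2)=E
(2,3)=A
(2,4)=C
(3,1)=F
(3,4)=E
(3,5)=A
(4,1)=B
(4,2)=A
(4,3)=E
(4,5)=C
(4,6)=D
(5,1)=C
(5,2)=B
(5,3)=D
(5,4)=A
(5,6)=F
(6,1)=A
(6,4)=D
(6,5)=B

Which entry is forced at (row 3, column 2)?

D

Row 1, column 1: row 1 has {A, B, D, F} and column 1 has {A, B, C, D, F}, leaving only E.
Row 1, column 2: row 1 has {A, B, D, E, F} and column 2 has {A, B, E}, leaving only C.
Row 3 already has {A, E, F} and column 2 already has {A, B, C, E}, so row 3, column 2 must be D.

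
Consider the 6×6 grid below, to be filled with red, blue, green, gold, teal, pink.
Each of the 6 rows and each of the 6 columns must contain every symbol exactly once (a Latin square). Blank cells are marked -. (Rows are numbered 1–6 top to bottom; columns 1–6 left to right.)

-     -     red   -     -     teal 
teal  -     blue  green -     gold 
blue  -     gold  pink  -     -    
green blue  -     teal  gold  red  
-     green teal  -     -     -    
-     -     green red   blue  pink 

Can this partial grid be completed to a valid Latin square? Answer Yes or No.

No row or column among the givens repeats a symbol, and propagating forced cells runs into no contradiction.
One valid completion exists (for instance, pink gold red blue green teal / teal pink blue green red gold / blue red gold pink teal green / green blue pink teal gold red / red green teal gold pink blue / gold teal green red blue pink).

Yes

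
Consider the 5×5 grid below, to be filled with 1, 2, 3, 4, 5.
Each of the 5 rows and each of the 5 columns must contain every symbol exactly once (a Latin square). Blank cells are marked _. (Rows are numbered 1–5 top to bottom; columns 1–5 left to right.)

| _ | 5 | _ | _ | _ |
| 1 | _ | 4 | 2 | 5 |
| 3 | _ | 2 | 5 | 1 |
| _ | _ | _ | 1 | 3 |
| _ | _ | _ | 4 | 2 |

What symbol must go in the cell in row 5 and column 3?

3

Row 1, column 4: row 1 has {5} and column 4 has {1, 2, 4, 5}, leaving only 3.
Row 1, column 3: row 1 has {3, 5} and column 3 has {2, 4}, leaving only 1.
Row 1, column 5: row 1 has {1, 3, 5} and column 5 has {1, 2, 3, 5}, leaving only 4.
Row 1, column 1: row 1 has {1, 3, 4, 5} and column 1 has {1, 3}, leaving only 2.
Row 2, column 2: row 2 has {1, 2, 4, 5} and column 2 has {5}, leaving only 3.
Row 3, column 2: row 3 has {1, 2, 3, 5} and column 2 has {3, 5}, leaving only 4.
Row 4, column 2: row 4 has {1, 3} and column 2 has {3, 4, 5}, leaving only 2.
Row 4, column 3: row 4 has {1, 2, 3} and column 3 has {1, 2, 4}, leaving only 5.
Row 5 already has {2, 4} and column 3 already has {1, 2, 4, 5}, so row 5, column 3 must be 3.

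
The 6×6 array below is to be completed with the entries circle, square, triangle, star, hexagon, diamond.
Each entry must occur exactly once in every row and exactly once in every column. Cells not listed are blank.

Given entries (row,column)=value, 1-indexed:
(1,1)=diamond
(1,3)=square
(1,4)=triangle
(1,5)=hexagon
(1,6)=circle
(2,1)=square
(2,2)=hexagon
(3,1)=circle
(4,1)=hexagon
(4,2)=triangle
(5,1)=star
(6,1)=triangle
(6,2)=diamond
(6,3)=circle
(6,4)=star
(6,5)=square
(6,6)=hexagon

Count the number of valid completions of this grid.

16

Row 1, column 2: eliminating its row and column leaves {star}.
Row 2, column 3: eliminating its row and column leaves {triangle, star, diamond}.
Row 2, column 4: eliminating its row and column leaves {circle, diamond}.
Row 2, column 5: eliminating its row and column leaves {circle, triangle, star, diamond}.
Row 2, column 6: eliminating its row and column leaves {triangle, star, diamond}.
Row 3, column 2: eliminating its row and column leaves {square, star}.
Row 3, column 3: eliminating its row and column leaves {triangle, star, hexagon, diamond}.
Row 3, column 4: eliminating its row and column leaves {square, hexagon, diamond}.
Row 3, column 5: eliminating its row and column leaves {triangle, star, diamond}.
Row 3, column 6: eliminating its row and column leaves {square, triangle, star, diamond}.
Row 4, column 3: eliminating its row and column leaves {star, diamond}.
Row 4, column 4: eliminating its row and column leaves {circle, square, diamond}.
Row 4, column 5: eliminating its row and column leaves {circle, star, diamond}.
Row 4, column 6: eliminating its row and column leaves {square, star, diamond}.
Row 5, column 2: eliminating its row and column leaves {circle, square}.
Row 5, column 3: eliminating its row and column leaves {triangle, hexagon, diamond}.
Row 5, column 4: eliminating its row and column leaves {circle, square, hexagon, diamond}.
Row 5, column 5: eliminating its row and column leaves {circle, triangle, diamond}.
Row 5, column 6: eliminating its row and column leaves {square, triangle, diamond}.
Enumerating the assignments across these blanks that avoid any row or column repeat gives 16 completions.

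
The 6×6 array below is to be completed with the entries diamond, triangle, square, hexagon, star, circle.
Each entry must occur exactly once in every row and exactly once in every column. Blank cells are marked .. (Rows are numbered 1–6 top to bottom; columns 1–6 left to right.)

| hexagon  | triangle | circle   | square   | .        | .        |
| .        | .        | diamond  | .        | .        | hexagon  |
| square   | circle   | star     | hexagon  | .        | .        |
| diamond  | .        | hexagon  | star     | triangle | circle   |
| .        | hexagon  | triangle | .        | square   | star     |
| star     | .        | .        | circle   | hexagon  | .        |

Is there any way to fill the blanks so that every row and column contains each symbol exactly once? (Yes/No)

No

Row 1, column 6: row 1 has {triangle, square, hexagon, circle} and column 6 has {hexagon, star, circle}, so it must be diamond.
Row 1, column 5: row 1 has {diamond, triangle, square, hexagon, circle} and column 5 has {triangle, square, hexagon}, so it must be star.
Row 2, column 4: row 2 has {diamond, hexagon} and column 4 has {square, hexagon, star, circle}, so it must be triangle.
Row 2, column 1: row 2 has {diamond, triangle, hexagon} and column 1 has {diamond, square, hexagon, star}, so it must be circle.
Now row 2, column 5: row 2 together with column 5 already contain {diamond, triangle, square, hexagon, star, circle} — every symbol — so nothing can go there. The grid has no valid completion.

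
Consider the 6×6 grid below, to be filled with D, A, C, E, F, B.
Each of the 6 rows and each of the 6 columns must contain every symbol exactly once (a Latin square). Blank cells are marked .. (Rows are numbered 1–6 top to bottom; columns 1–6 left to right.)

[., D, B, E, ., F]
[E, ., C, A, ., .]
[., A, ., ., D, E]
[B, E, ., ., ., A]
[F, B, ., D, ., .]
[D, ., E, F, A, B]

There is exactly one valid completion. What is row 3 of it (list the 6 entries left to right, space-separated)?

C A F B D E

Row 3, column 1: row 3 has {D, A, E} and column 1 has {D, E, F, B}, leaving only C.
Row 3, column 3: row 3 has {D, A, C, E} and column 3 has {C, E, B}, leaving only F.
Row 3, column 4: row 3 has {D, A, C, E, F} and column 4 has {D, A, E, F}, leaving only B.
So row 3 reads: C A F B D E.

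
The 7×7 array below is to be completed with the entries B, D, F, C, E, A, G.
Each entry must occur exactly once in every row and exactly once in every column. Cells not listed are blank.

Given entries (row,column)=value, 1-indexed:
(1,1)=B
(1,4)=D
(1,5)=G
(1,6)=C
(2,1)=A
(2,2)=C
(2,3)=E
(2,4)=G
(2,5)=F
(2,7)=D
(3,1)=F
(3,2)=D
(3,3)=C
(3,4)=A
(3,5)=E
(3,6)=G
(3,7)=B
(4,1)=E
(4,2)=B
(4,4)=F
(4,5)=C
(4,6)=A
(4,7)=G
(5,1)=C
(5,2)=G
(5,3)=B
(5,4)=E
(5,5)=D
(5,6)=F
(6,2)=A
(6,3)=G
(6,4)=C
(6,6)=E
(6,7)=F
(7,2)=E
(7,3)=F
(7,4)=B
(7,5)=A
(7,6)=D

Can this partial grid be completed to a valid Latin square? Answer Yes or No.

Yes

No row or column among the givens repeats a symbol, and propagating forced cells runs into no contradiction.
One valid completion exists (for instance, B F A D G C E / A C E G F B D / F D C A E G B / E B D F C A G / C G B E D F A / D A G C B E F / G E F B A D C).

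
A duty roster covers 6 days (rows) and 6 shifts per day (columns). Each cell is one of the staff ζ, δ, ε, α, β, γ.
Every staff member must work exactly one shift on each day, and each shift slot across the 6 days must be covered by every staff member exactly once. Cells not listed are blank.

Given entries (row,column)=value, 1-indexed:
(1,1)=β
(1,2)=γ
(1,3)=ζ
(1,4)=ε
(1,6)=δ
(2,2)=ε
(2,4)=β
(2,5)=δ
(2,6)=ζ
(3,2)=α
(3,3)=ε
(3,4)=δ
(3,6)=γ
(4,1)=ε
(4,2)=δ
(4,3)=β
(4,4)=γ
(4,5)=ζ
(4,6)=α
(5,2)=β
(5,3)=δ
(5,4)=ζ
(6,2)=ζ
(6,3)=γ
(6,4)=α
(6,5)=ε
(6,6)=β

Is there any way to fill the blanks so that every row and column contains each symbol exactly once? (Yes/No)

No day or shift among the givens repeats a symbol, and propagating forced cells runs into no contradiction.
One valid completion exists (for instance, β γ ζ ε α δ / γ ε α β δ ζ / ζ α ε δ β γ / ε δ β γ ζ α / α β δ ζ γ ε / δ ζ γ α ε β).

Yes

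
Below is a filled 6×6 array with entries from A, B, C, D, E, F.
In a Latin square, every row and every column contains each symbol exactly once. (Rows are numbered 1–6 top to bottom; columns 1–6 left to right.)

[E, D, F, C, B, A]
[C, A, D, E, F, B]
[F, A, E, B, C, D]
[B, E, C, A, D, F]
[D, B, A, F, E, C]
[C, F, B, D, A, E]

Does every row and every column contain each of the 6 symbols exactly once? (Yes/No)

No

Every row is a permutation, but column 2 contains A twice (at rows 2 and 3).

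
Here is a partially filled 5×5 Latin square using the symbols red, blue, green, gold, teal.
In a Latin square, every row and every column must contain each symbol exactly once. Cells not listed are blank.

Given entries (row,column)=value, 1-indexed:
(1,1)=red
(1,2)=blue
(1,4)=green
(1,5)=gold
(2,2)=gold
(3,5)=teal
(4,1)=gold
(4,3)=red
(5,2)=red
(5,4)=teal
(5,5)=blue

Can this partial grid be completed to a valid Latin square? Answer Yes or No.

No

Row 1, column 3: row 1 has {red, blue, green, gold} and column 3 has {red}, so it must be teal.
Row 3, column 2: row 3 has {teal} and column 2 has {red, blue, gold}, so it must be green.
Row 3, column 1: row 3 has {green, teal} and column 1 has {red, gold}, so it must be blue.
Row 3, column 3: row 3 has {blue, green, teal} and column 3 has {red, teal}, so it must be gold.
Row 3, column 4: row 3 has {blue, green, gold, teal} and column 4 has {green, teal}, so it must be red.
Row 2, column 4: row 2 has {gold} and column 4 has {red, green, teal}, so it must be blue.
Now row 4, column 4: row 4 together with column 4 already contain {red, blue, green, gold, teal} — every symbol — so nothing can go there. The grid has no valid completion.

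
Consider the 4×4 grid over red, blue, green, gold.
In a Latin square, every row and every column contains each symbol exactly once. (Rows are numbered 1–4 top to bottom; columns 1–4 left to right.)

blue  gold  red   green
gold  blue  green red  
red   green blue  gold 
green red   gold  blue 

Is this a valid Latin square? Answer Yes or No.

Each row is a permutation of the 4 symbols, and so is each column.

Yes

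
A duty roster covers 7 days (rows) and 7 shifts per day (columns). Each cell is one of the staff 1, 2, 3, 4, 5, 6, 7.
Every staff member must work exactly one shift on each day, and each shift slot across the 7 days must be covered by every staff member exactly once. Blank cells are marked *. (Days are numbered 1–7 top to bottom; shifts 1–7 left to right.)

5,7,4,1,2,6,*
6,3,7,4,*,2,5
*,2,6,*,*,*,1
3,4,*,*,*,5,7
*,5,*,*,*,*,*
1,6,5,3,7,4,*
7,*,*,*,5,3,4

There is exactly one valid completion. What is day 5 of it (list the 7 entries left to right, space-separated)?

Day 1, shift 7: day 1 has {1, 2, 4, 5, 6, 7} and shift 7 has {1, 4, 5, 7}, leaving only 3.
Day 2, shift 5: day 2 has {2, 3, 4, 5, 6, 7} and shift 5 has {2, 5, 7}, leaving only 1.
Day 3, shift 1: day 3 has {1, 2, 6} and shift 1 has {1, 3, 5, 6, 7}, leaving only 4.
Day 5, shift 1: day 5 has {5} and shift 1 has {1, 3, 4, 5, 6, 7}, leaving only 2.
Day 5, shift 7: day 5 has {2, 5} and shift 7 has {1, 3, 4, 5, 7}, leaving only 6.
Day 5, shift 4: day 5 has {2, 5, 6} and shift 4 has {1, 3, 4}, leaving only 7.
Day 5, shift 6: day 5 has {2, 5, 6, 7} and shift 6 has {2, 3, 4, 5, 6}, leaving only 1.
Day 5, shift 3: day 5 has {1, 2, 5, 6, 7} and shift 3 has {4, 5, 6, 7}, leaving only 3.
Day 5, shift 5: day 5 has {1, 2, 3, 5, 6, 7} and shift 5 has {1, 2, 5, 7}, leaving only 4.
So day 5 reads: 2 5 3 7 4 1 6.

2 5 3 7 4 1 6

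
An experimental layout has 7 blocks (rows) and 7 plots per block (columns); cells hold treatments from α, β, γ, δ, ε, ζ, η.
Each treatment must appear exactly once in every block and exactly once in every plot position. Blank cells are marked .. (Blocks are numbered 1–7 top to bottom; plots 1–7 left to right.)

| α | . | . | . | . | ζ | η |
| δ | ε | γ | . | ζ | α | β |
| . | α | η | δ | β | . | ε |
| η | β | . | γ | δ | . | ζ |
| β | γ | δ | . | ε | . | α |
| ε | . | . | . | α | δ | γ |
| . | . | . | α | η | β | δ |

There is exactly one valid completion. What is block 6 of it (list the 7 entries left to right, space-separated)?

ε η ζ β α δ γ

Block 1, plot 2: block 1 has {α, ζ, η} and plot 2 has {α, β, γ, ε}, leaving only δ.
Block 1, plot 5: block 1 has {α, δ, ζ, η} and plot 5 has {α, β, δ, ε, ζ, η}, leaving only γ.
Block 2, plot 4: block 2 has {α, β, γ, δ, ε, ζ} and plot 4 has {α, γ, δ}, leaving only η.
Block 3, plot 6: block 3 has {α, β, δ, ε, η} and plot 6 has {α, β, δ, ζ}, leaving only γ.
Block 3, plot 1: block 3 has {α, β, γ, δ, ε, η} and plot 1 has {α, β, δ, ε, η}, leaving only ζ.
Block 4, plot 6: block 4 has {β, γ, δ, ζ, η} and plot 6 has {α, β, γ, δ, ζ}, leaving only ε.
Block 4, plot 3: block 4 has {β, γ, δ, ε, ζ, η} and plot 3 has {γ, δ, η}, leaving only α.
Block 5, plot 4: block 5 has {α, β, γ, δ, ε} and plot 4 has {α, γ, δ, η}, leaving only ζ.
Block 6, plot 4: block 6 has {α, γ, δ, ε} and plot 4 has {α, γ, δ, ζ, η}, leaving only β.
Block 6, plot 3: block 6 has {α, β, γ, δ, ε} and plot 3 has {α, γ, δ, η}, leaving only ζ.
Block 6, plot 2: block 6 has {α, β, γ, δ, ε, ζ} and plot 2 has {α, β, γ, δ, ε}, leaving only η.
So block 6 reads: ε η ζ β α δ γ.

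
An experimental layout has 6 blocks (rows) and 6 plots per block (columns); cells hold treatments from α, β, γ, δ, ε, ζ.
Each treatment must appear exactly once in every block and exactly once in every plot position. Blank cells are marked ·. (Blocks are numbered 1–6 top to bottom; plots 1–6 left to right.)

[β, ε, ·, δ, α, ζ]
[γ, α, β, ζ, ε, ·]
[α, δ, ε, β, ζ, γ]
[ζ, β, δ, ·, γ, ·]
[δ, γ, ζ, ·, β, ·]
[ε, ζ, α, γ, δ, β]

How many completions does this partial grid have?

2

Block 1, plot 3: eliminating its block and plot leaves {γ}.
Block 2, plot 6: eliminating its block and plot leaves {δ}.
Block 4, plot 4: eliminating its block and plot leaves {α, ε}.
Block 4, plot 6: eliminating its block and plot leaves {α, ε}.
Block 5, plot 4: eliminating its block and plot leaves {α, ε}.
Block 5, plot 6: eliminating its block and plot leaves {α, ε}.
Enumerating the assignments across these blanks that avoid any block or plot repeat gives 2 completions.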